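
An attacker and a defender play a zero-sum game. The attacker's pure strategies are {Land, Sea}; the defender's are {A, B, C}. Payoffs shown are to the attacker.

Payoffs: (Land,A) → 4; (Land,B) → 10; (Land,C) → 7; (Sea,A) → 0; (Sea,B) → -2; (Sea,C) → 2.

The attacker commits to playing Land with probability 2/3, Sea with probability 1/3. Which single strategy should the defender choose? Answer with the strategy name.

If the defender plays A, the attacker's expected payoff is (2/3)·4 + (1/3)·0 = 8/3.
If the defender plays B, the attacker's expected payoff is (2/3)·10 + (1/3)·(-2) = 6.
If the defender plays C, the attacker's expected payoff is (2/3)·7 + (1/3)·2 = 16/3.
The defender minimizes the attacker's payoff; the smallest is 8/3, so the best response is A.

A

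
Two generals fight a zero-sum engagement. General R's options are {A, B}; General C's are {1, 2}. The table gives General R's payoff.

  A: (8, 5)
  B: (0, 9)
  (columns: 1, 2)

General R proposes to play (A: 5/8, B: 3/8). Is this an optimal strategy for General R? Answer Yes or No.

Against 1 this mix gives (5/8)·8 + (3/8)·0 = 5.
Against 2 this mix gives (5/8)·5 + (3/8)·9 = 13/2.
General C will play 1, holding General R to 5. Shifting weight toward the row that does better against 1 would raise this floor (the equalizing mix achieves 6 against both 1 and 2), so the proposed strategy is not optimal.

No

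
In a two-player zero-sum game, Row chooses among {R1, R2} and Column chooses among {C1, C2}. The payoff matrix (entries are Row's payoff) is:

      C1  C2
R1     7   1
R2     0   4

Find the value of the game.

14/5

Row minima: R1 → 1, R2 → 0; maximin = 1.
Column maxima: C1 → 7, C2 → 4; minimax = 4.
1 ≠ 4, so there is no saddle point; optimal play is mixed.
Let Row play R1 with probability p. Expected payoff against C1: 7p + 0(1−p) = 7p; against C2: 1p + 4(1−p) = −3p + 4.
Setting these equal: 7p = −3p + 4 ⇒ 10p = 4 ⇒ p = 2/5, and the value is (7)·(2/5) = 14/5.
For Column: with q = P(C1), equating R1's and R2's payoffs gives 6q + 1 = −4q + 4 ⇒ q = 3/10.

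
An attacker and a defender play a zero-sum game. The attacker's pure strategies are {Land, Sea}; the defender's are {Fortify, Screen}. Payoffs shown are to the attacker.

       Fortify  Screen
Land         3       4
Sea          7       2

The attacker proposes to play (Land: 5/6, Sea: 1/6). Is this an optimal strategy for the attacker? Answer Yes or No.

Yes

Against Fortify this mix gives (5/6)·3 + (1/6)·7 = 11/3.
Against Screen this mix gives (5/6)·4 + (1/6)·2 = 11/3.
All of the defender's active replies (Fortify, Screen) yield 11/3, and no column does worse for the attacker. The mix makes the defender indifferent and guarantees 11/3, so it is optimal.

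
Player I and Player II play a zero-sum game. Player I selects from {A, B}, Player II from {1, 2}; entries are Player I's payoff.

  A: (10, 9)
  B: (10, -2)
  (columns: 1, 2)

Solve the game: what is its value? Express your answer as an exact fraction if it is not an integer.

9

Row minima: A → 9, B → -2; maximin = 9.
Column maxima: 1 → 10, 2 → 9; minimax = 9.
Since maximin = minimax = 9, there is a saddle point and the value is 9.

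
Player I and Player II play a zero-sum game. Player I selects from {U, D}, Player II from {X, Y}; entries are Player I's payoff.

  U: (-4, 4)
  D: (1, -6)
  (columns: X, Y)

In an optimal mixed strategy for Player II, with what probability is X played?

Row minima: U → -4, D → -6; maximin = -4.
Column maxima: X → 1, Y → 4; minimax = 1.
-4 ≠ 1, so there is no saddle point; optimal play is mixed.
Let Player I play U with probability p. Expected payoff against X: (-4)p + 1(1−p) = −5p + 1; against Y: 4p + (-6)(1−p) = 10p − 6.
Setting these equal: −5p + 1 = 10p − 6 ⇒ −15p = -7 ⇒ p = 7/15, and the value is (-5)·(7/15) + 1 = -4/3.
For Player II: with q = P(X), equating U's and D's payoffs gives −8q + 4 = 7q − 6 ⇒ q = 2/3.

2/3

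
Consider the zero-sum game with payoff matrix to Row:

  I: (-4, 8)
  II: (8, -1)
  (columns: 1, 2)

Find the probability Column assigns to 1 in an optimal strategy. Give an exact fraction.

Row minima: I → -4, II → -1; maximin = -1.
Column maxima: 1 → 8, 2 → 8; minimax = 8.
-1 ≠ 8, so there is no saddle point; optimal play is mixed.
Let Row play I with probability p. Expected payoff against 1: (-4)p + 8(1−p) = −12p + 8; against 2: 8p + (-1)(1−p) = 9p − 1.
Setting these equal: −12p + 8 = 9p − 1 ⇒ −21p = -9 ⇒ p = 3/7, and the value is (-12)·(3/7) + 8 = 20/7.
For Column: with q = P(1), equating I's and II's payoffs gives −12q + 8 = 9q − 1 ⇒ q = 3/7.

3/7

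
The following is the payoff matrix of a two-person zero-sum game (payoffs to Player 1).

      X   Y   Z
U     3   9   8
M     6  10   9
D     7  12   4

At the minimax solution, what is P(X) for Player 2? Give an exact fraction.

5/6

Row minima: U → 3, M → 6, D → 4; maximin = 6.
Column maxima: X → 7, Y → 12, Z → 9; minimax = 7.
6 ≠ 7, so there is no saddle point; optimal play is mixed.
U is strictly dominated by M, so Player 1 never plays it.
Y is strictly dominated by X (it gives Player 1 strictly more in every row), so Player 2 never plays it.
On the remaining 2×2 (M, D vs X, Z):
Let Player 1 play M with probability p. Expected payoff against X: 6p + 7(1−p) = −p + 7; against Z: 9p + 4(1−p) = 5p + 4.
Setting these equal: −p + 7 = 5p + 4 ⇒ −6p = -3 ⇒ p = 1/2, and the value is (-1)·(1/2) + 7 = 13/2.
For Player 2: with q = P(X), equating M's and D's payoffs gives −3q + 9 = 3q + 4 ⇒ q = 5/6.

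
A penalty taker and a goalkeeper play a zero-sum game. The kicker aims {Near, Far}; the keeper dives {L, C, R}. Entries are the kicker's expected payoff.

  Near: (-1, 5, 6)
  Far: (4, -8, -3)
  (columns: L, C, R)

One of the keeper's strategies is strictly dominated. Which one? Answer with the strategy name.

R

C holds the kicker's payoff strictly below R in every row: 5 < 6, -8 < -3.
So R is strictly dominated for the keeper.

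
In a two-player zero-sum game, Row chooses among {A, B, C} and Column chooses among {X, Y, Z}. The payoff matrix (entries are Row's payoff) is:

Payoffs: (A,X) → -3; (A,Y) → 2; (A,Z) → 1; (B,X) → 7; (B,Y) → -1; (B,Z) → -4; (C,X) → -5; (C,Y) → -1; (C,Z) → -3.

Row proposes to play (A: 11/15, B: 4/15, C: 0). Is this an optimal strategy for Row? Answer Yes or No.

Against X this mix gives (11/15)·(-3) + (4/15)·7 = -1/3.
Against Y this mix gives (11/15)·2 + (4/15)·(-1) = 6/5.
Against Z this mix gives (11/15)·1 + (4/15)·(-4) = -1/3.
All of Column's active replies (X, Z) yield -1/3, and no column does worse for Row. The mix makes Column indifferent and guarantees -1/3, so it is optimal.

Yes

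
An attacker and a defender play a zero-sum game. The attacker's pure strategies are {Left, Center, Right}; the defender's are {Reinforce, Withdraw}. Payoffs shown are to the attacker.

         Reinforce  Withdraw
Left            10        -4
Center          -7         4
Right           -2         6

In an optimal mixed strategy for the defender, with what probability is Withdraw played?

Row minima: Left → -4, Center → -7, Right → -2; maximin = -2.
Column maxima: Reinforce → 10, Withdraw → 6; minimax = 6.
-2 ≠ 6, so there is no saddle point; optimal play is mixed.
Center is strictly dominated by Right, so the attacker never plays it.
On the remaining 2×2 (Left, Right vs Reinforce, Withdraw):
Let the attacker play Left with probability p. Expected payoff against Reinforce: 10p + (-2)(1−p) = 12p − 2; against Withdraw: (-4)p + 6(1−p) = −10p + 6.
Setting these equal: 12p − 2 = −10p + 6 ⇒ 22p = 8 ⇒ p = 4/11, and the value is (12)·(4/11) − 2 = 26/11.
For the defender: with q = P(Reinforce), equating Left's and Right's payoffs gives 14q − 4 = −8q + 6 ⇒ q = 5/11.

6/11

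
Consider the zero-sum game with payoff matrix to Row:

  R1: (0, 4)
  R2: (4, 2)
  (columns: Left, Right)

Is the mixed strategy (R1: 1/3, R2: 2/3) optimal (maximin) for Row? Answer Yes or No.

Against Left this mix gives (1/3)·0 + (2/3)·4 = 8/3.
Against Right this mix gives (1/3)·4 + (2/3)·2 = 8/3.
All of Column's active replies (Left, Right) yield 8/3, and no column does worse for Row. The mix makes Column indifferent and guarantees 8/3, so it is optimal.

Yes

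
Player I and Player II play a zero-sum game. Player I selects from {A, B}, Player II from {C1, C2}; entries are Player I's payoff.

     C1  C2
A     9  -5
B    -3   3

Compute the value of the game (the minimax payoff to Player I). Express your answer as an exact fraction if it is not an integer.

Row minima: A → -5, B → -3; maximin = -3.
Column maxima: C1 → 9, C2 → 3; minimax = 3.
-3 ≠ 3, so there is no saddle point; optimal play is mixed.
Let Player I play A with probability p. Expected payoff against C1: 9p + (-3)(1−p) = 12p − 3; against C2: (-5)p + 3(1−p) = −8p + 3.
Setting these equal: 12p − 3 = −8p + 3 ⇒ 20p = 6 ⇒ p = 3/10, and the value is (12)·(3/10) − 3 = 3/5.
For Player II: with q = P(C1), equating A's and B's payoffs gives 14q − 5 = −6q + 3 ⇒ q = 2/5.

3/5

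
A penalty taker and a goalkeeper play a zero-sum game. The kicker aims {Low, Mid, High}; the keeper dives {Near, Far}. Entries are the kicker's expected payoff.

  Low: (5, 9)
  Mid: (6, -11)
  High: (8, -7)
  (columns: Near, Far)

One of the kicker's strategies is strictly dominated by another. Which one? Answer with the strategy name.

High gives a strictly higher payoff than Mid against every column: 8 > 6, -7 > -11.
So Mid is strictly dominated and the kicker never plays it.

Mid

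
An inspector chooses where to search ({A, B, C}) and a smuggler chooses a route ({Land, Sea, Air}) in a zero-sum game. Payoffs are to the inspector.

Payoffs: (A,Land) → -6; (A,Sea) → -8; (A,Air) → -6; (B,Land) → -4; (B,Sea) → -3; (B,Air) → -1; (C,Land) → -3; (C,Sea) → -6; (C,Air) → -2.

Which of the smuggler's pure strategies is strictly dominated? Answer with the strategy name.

Sea holds the inspector's payoff strictly below Air in every row: -8 < -6, -3 < -1, -6 < -2.
So Air is strictly dominated for the smuggler.

Air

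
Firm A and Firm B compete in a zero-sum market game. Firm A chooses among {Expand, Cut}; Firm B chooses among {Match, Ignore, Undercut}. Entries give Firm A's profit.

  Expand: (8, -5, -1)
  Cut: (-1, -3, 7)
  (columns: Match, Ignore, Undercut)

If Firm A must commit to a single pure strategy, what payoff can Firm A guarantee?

-3

Row minima: Expand → -5, Cut → -3.
The best of these is -3.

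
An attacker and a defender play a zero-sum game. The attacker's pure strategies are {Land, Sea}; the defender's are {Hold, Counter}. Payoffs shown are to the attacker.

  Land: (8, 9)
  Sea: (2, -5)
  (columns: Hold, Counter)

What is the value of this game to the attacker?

8

Row minima: Land → 8, Sea → -5; maximin = 8.
Column maxima: Hold → 8, Counter → 9; minimax = 8.
Since maximin = minimax = 8, there is a saddle point and the value is 8.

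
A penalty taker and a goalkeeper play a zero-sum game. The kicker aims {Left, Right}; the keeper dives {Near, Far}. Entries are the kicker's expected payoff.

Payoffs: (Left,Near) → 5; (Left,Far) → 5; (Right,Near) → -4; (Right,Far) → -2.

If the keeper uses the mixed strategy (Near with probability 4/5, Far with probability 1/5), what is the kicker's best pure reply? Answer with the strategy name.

Expected payoff of Left: (4/5)·5 + (1/5)·5 = 5.
Expected payoff of Right: (4/5)·(-4) + (1/5)·(-2) = -18/5.
The largest is 5, so the kicker's best response is Left.

Left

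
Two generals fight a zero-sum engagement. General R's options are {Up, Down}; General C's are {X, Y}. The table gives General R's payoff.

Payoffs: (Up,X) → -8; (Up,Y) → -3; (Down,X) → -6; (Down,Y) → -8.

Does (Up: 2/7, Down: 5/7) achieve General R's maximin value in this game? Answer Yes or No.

Yes

Against X this mix gives (2/7)·(-8) + (5/7)·(-6) = -46/7.
Against Y this mix gives (2/7)·(-3) + (5/7)·(-8) = -46/7.
All of General C's active replies (X, Y) yield -46/7, and no column does worse for General R. The mix makes General C indifferent and guarantees -46/7, so it is optimal.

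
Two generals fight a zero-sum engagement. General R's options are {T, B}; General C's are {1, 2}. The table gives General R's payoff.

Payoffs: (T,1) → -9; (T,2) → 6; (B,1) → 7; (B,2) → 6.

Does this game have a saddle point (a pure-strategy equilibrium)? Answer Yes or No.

Row minima: T → -9, B → 6; maximin = 6.
Column maxima: 1 → 7, 2 → 6; minimax = 6.
maximin = minimax = 6, so a saddle point exists.

Yes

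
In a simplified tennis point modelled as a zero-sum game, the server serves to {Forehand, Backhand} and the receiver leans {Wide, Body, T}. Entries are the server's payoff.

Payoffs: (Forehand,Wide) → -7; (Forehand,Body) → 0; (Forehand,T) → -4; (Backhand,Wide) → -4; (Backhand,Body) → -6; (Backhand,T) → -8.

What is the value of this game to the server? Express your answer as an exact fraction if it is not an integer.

-40/7

Row minima: Forehand → -7, Backhand → -8; maximin = -7.
Column maxima: Wide → -4, Body → 0, T → -4; minimax = -4.
-7 ≠ -4, so there is no saddle point; optimal play is mixed.
Body is strictly dominated by T (it gives the server strictly more in every row), so the receiver never plays it.
On the remaining 2×2 (Forehand, Backhand vs Wide, T):
Let the server play Forehand with probability p. Expected payoff against Wide: (-7)p + (-4)(1−p) = −3p − 4; against T: (-4)p + (-8)(1−p) = 4p − 8.
Setting these equal: −3p − 4 = 4p − 8 ⇒ −7p = -4 ⇒ p = 4/7, and the value is (-3)·(4/7) − 4 = -40/7.
For the receiver: with q = P(Wide), equating Forehand's and Backhand's payoffs gives −3q − 4 = 4q − 8 ⇒ q = 4/7.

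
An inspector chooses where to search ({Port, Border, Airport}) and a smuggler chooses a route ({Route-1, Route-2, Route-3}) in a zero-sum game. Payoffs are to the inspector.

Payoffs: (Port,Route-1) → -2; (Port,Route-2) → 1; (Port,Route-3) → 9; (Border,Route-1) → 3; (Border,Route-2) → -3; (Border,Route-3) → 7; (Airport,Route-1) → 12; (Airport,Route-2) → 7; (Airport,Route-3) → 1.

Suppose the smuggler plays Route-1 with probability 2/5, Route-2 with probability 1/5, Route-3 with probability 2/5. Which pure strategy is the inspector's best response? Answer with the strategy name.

Airport

Expected payoff of Port: (2/5)·(-2) + (1/5)·1 + (2/5)·9 = 3.
Expected payoff of Border: (2/5)·3 + (1/5)·(-3) + (2/5)·7 = 17/5.
Expected payoff of Airport: (2/5)·12 + (1/5)·7 + (2/5)·1 = 33/5.
The largest is 33/5, so the inspector's best response is Airport.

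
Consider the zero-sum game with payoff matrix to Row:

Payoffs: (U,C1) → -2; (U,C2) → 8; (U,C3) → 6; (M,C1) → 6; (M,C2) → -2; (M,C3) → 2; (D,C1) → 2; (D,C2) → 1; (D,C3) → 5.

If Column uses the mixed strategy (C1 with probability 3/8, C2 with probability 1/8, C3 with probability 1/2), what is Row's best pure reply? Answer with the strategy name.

D

Expected payoff of U: (3/8)·(-2) + (1/8)·8 + (1/2)·6 = 13/4.
Expected payoff of M: (3/8)·6 + (1/8)·(-2) + (1/2)·2 = 3.
Expected payoff of D: (3/8)·2 + (1/8)·1 + (1/2)·5 = 27/8.
The largest is 27/8, so Row's best response is D.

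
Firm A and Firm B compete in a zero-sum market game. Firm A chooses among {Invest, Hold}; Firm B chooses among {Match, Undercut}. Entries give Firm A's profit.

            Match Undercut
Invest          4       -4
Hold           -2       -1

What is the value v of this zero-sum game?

-4/3

Row minima: Invest → -4, Hold → -2; maximin = -2.
Column maxima: Match → 4, Undercut → -1; minimax = -1.
-2 ≠ -1, so there is no saddle point; optimal play is mixed.
Let Firm A play Invest with probability p. Expected payoff against Match: 4p + (-2)(1−p) = 6p − 2; against Undercut: (-4)p + (-1)(1−p) = −3p − 1.
Setting these equal: 6p − 2 = −3p − 1 ⇒ 9p = 1 ⇒ p = 1/9, and the value is (6)·(1/9) − 2 = -4/3.
For Firm B: with q = P(Match), equating Invest's and Hold's payoffs gives 8q − 4 = −q − 1 ⇒ q = 1/3.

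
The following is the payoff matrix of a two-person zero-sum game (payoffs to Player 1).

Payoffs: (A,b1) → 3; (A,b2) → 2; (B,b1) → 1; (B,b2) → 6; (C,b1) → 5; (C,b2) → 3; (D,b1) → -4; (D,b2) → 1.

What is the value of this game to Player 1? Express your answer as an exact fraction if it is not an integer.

Row minima: A → 2, B → 1, C → 3, D → -4; maximin = 3.
Column maxima: b1 → 5, b2 → 6; minimax = 5.
3 ≠ 5, so there is no saddle point; optimal play is mixed.
A is strictly dominated by C, so Player 1 never plays it.
D is strictly dominated by B, so Player 1 never plays it.
On the remaining 2×2 (B, C vs b1, b2):
Let Player 1 play B with probability p. Expected payoff against b1: 1p + 5(1−p) = −4p + 5; against b2: 6p + 3(1−p) = 3p + 3.
Setting these equal: −4p + 5 = 3p + 3 ⇒ −7p = -2 ⇒ p = 2/7, and the value is (-4)·(2/7) + 5 = 27/7.
For Player 2: with q = P(b1), equating B's and C's payoffs gives −5q + 6 = 2q + 3 ⇒ q = 3/7.

27/7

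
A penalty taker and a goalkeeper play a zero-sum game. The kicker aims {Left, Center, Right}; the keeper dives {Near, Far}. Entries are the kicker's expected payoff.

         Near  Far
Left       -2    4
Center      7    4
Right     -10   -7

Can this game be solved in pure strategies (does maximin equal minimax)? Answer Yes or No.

Yes

Row minima: Left → -2, Center → 4, Right → -10; maximin = 4.
Column maxima: Near → 7, Far → 4; minimax = 4.
maximin = minimax = 4, so a saddle point exists.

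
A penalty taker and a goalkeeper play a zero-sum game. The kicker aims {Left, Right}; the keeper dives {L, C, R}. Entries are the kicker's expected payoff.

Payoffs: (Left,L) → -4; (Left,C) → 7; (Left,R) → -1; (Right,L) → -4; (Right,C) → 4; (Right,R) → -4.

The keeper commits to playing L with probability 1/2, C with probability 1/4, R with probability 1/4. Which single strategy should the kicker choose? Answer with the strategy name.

Left

Expected payoff of Left: (1/2)·(-4) + (1/4)·7 + (1/4)·(-1) = -1/2.
Expected payoff of Right: (1/2)·(-4) + (1/4)·4 + (1/4)·(-4) = -2.
The largest is -1/2, so the kicker's best response is Left.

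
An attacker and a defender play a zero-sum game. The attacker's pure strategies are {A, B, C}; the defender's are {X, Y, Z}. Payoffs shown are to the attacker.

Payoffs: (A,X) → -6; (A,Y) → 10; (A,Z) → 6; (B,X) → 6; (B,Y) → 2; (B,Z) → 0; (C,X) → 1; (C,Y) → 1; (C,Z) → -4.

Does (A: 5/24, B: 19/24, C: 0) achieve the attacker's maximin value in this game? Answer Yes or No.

No

Against X this mix gives (5/24)·(-6) + (19/24)·6 = 7/2.
Against Y this mix gives (5/24)·10 + (19/24)·2 = 11/3.
Against Z this mix gives (5/24)·6 + (19/24)·0 = 5/4.
The defender will play Z, holding the attacker to 5/4. Shifting weight toward the row that does better against Z would raise this floor (the equalizing mix achieves 2 against both Z and X), so the proposed strategy is not optimal.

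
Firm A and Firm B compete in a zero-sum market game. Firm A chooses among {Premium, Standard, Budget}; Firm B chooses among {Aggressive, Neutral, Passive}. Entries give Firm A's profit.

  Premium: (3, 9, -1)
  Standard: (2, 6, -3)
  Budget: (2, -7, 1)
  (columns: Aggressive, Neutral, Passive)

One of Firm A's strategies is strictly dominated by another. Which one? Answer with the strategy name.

Standard

Premium gives a strictly higher payoff than Standard against every column: 3 > 2, 9 > 6, -1 > -3.
So Standard is strictly dominated and Firm A never plays it.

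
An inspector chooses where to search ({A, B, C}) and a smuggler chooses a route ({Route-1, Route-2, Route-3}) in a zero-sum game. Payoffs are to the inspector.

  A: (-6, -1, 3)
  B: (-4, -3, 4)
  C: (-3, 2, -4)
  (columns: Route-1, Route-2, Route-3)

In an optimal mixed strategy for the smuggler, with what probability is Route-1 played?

Row minima: A → -6, B → -4, C → -4; maximin = -4.
Column maxima: Route-1 → -3, Route-2 → 2, Route-3 → 4; minimax = -3.
-4 ≠ -3, so there is no saddle point; optimal play is mixed.
Route-2 is strictly dominated by Route-1 (it gives the inspector strictly more in every row), so the smuggler never plays it.
With Route-2 eliminated, A is strictly dominated by B (B gives the inspector strictly more in every remaining column), so the inspector never plays it.
On the remaining 2×2 (B, C vs Route-1, Route-3):
Let the inspector play B with probability p. Expected payoff against Route-1: (-4)p + (-3)(1−p) = −p − 3; against Route-3: 4p + (-4)(1−p) = 8p − 4.
Setting these equal: −p − 3 = 8p − 4 ⇒ −9p = -1 ⇒ p = 1/9, and the value is (-1)·(1/9) − 3 = -28/9.
For the smuggler: with q = P(Route-1), equating B's and C's payoffs gives −8q + 4 = q − 4 ⇒ q = 8/9.

8/9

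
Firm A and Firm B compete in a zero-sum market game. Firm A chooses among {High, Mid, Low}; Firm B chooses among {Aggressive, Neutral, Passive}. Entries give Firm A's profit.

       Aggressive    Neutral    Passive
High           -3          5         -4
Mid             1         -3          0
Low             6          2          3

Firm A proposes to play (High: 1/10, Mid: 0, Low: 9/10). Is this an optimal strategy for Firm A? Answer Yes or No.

Against Aggressive this mix gives (1/10)·(-3) + (9/10)·6 = 51/10.
Against Neutral this mix gives (1/10)·5 + (9/10)·2 = 23/10.
Against Passive this mix gives (1/10)·(-4) + (9/10)·3 = 23/10.
All of Firm B's active replies (Neutral, Passive) yield 23/10, and no column does worse for Firm A. The mix makes Firm B indifferent and guarantees 23/10, so it is optimal.

Yes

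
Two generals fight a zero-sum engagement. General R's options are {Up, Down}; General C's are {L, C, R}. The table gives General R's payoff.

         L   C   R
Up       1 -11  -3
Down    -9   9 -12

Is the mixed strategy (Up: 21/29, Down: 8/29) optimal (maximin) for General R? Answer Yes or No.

Against L this mix gives (21/29)·1 + (8/29)·(-9) = -51/29.
Against C this mix gives (21/29)·(-11) + (8/29)·9 = -159/29.
Against R this mix gives (21/29)·(-3) + (8/29)·(-12) = -159/29.
All of General C's active replies (C, R) yield -159/29, and no column does worse for General R. The mix makes General C indifferent and guarantees -159/29, so it is optimal.

Yes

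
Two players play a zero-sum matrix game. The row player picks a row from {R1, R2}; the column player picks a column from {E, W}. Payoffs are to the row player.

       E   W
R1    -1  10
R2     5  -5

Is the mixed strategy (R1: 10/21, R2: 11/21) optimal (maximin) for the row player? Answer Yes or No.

Yes

Against E this mix gives (10/21)·(-1) + (11/21)·5 = 15/7.
Against W this mix gives (10/21)·10 + (11/21)·(-5) = 15/7.
All of the column player's active replies (E, W) yield 15/7, and no column does worse for the row player. The mix makes the column player indifferent and guarantees 15/7, so it is optimal.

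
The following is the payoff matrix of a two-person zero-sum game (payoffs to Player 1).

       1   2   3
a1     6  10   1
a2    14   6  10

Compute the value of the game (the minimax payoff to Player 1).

Row minima: a1 → 1, a2 → 6; maximin = 6.
Column maxima: 1 → 14, 2 → 10, 3 → 10; minimax = 10.
6 ≠ 10, so there is no saddle point; optimal play is mixed.
1 is strictly dominated by 3 (it gives Player 1 strictly more in every row), so Player 2 never plays it.
On the remaining 2×2 (a1, a2 vs 2, 3):
Let Player 1 play a1 with probability p. Expected payoff against 2: 10p + 6(1−p) = 4p + 6; against 3: 1p + 10(1−p) = −9p + 10.
Setting these equal: 4p + 6 = −9p + 10 ⇒ 13p = 4 ⇒ p = 4/13, and the value is (4)·(4/13) + 6 = 94/13.
For Player 2: with q = P(2), equating a1's and a2's payoffs gives 9q + 1 = −4q + 10 ⇒ q = 9/13.

94/13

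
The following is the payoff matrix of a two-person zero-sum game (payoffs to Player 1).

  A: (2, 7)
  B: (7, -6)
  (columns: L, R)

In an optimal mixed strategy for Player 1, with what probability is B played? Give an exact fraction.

Row minima: A → 2, B → -6; maximin = 2.
Column maxima: L → 7, R → 7; minimax = 7.
2 ≠ 7, so there is no saddle point; optimal play is mixed.
Let Player 1 play A with probability p. Expected payoff against L: 2p + 7(1−p) = −5p + 7; against R: 7p + (-6)(1−p) = 13p − 6.
Setting these equal: −5p + 7 = 13p − 6 ⇒ −18p = -13 ⇒ p = 13/18, and the value is (-5)·(13/18) + 7 = 61/18.
For Player 2: with q = P(L), equating A's and B's payoffs gives −5q + 7 = 13q − 6 ⇒ q = 13/18.

5/18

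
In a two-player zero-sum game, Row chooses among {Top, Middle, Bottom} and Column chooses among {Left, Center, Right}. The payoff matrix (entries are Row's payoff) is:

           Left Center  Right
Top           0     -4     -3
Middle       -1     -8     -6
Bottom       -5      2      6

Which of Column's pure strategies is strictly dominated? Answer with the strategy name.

Right

Center holds Row's payoff strictly below Right in every row: -4 < -3, -8 < -6, 2 < 6.
So Right is strictly dominated for Column.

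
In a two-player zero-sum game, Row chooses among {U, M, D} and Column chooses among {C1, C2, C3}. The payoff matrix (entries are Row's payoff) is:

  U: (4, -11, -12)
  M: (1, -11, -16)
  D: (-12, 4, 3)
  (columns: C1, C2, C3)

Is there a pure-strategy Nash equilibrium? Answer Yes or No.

No

Row minima: U → -12, M → -16, D → -12; maximin = -12.
Column maxima: C1 → 4, C2 → 4, C3 → 3; minimax = 3.
-12 ≠ 3, so no pure-strategy equilibrium exists.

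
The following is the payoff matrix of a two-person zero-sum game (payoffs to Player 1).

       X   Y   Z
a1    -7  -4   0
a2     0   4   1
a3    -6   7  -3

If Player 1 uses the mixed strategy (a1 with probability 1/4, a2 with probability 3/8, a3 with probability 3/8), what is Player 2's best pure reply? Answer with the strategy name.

X

If Player 2 plays X, Player 1's expected payoff is (1/4)·(-7) + (3/8)·0 + (3/8)·(-6) = -4.
If Player 2 plays Y, Player 1's expected payoff is (1/4)·(-4) + (3/8)·4 + (3/8)·7 = 25/8.
If Player 2 plays Z, Player 1's expected payoff is (1/4)·0 + (3/8)·1 + (3/8)·(-3) = -3/4.
Player 2 minimizes Player 1's payoff; the smallest is -4, so the best response is X.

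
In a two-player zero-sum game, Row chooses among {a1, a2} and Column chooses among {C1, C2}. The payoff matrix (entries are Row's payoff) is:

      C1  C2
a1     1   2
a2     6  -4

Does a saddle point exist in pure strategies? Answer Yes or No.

No

Row minima: a1 → 1, a2 → -4; maximin = 1.
Column maxima: C1 → 6, C2 → 2; minimax = 2.
1 ≠ 2, so no pure-strategy equilibrium exists.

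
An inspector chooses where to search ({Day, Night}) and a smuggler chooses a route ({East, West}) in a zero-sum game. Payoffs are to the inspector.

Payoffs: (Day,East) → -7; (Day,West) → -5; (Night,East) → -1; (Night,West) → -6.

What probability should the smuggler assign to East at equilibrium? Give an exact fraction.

1/7

Row minima: Day → -7, Night → -6; maximin = -6.
Column maxima: East → -1, West → -5; minimax = -5.
-6 ≠ -5, so there is no saddle point; optimal play is mixed.
Let the inspector play Day with probability p. Expected payoff against East: (-7)p + (-1)(1−p) = −6p − 1; against West: (-5)p + (-6)(1−p) = p − 6.
Setting these equal: −6p − 1 = p − 6 ⇒ −7p = -5 ⇒ p = 5/7, and the value is (-6)·(5/7) − 1 = -37/7.
For the smuggler: with q = P(East), equating Day's and Night's payoffs gives −2q − 5 = 5q − 6 ⇒ q = 1/7.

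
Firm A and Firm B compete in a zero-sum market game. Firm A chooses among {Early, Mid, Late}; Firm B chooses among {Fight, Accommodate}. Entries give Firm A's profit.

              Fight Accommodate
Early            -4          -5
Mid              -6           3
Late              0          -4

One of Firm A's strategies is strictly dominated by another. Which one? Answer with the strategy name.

Early

Late gives a strictly higher payoff than Early against every column: 0 > -4, -4 > -5.
So Early is strictly dominated and Firm A never plays it.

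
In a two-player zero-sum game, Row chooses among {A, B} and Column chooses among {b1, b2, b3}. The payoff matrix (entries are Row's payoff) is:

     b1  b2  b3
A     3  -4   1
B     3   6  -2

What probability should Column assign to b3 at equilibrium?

10/13

Row minima: A → -4, B → -2; maximin = -2.
Column maxima: b1 → 3, b2 → 6, b3 → 1; minimax = 1.
-2 ≠ 1, so there is no saddle point; optimal play is mixed.
b1 is strictly dominated by b3 (it gives Row strictly more in every row), so Column never plays it.
On the remaining 2×2 (A, B vs b2, b3):
Let Row play A with probability p. Expected payoff against b2: (-4)p + 6(1−p) = −10p + 6; against b3: 1p + (-2)(1−p) = 3p − 2.
Setting these equal: −10p + 6 = 3p − 2 ⇒ −13p = -8 ⇒ p = 8/13, and the value is (-10)·(8/13) + 6 = -2/13.
For Column: with q = P(b2), equating A's and B's payoffs gives −5q + 1 = 8q − 2 ⇒ q = 3/13.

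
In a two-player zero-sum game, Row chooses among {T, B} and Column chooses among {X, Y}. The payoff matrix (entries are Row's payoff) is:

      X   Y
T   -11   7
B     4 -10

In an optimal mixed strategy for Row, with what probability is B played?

Row minima: T → -11, B → -10; maximin = -10.
Column maxima: X → 4, Y → 7; minimax = 4.
-10 ≠ 4, so there is no saddle point; optimal play is mixed.
Let Row play T with probability p. Expected payoff against X: (-11)p + 4(1−p) = −15p + 4; against Y: 7p + (-10)(1−p) = 17p − 10.
Setting these equal: −15p + 4 = 17p − 10 ⇒ −32p = -14 ⇒ p = 7/16, and the value is (-15)·(7/16) + 4 = -41/16.
For Column: with q = P(X), equating T's and B's payoffs gives −18q + 7 = 14q − 10 ⇒ q = 17/32.

9/16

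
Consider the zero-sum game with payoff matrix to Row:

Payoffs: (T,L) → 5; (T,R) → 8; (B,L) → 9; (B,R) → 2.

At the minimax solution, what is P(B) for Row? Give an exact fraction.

Row minima: T → 5, B → 2; maximin = 5.
Column maxima: L → 9, R → 8; minimax = 8.
5 ≠ 8, so there is no saddle point; optimal play is mixed.
Let Row play T with probability p. Expected payoff against L: 5p + 9(1−p) = −4p + 9; against R: 8p + 2(1−p) = 6p + 2.
Setting these equal: −4p + 9 = 6p + 2 ⇒ −10p = -7 ⇒ p = 7/10, and the value is (-4)·(7/10) + 9 = 31/5.
For Column: with q = P(L), equating T's and B's payoffs gives −3q + 8 = 7q + 2 ⇒ q = 3/5.

3/10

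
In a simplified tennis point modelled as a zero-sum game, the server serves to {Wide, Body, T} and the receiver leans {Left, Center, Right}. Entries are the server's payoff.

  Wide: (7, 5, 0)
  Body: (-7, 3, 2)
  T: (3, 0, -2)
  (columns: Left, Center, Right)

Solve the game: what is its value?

Row minima: Wide → 0, Body → -7, T → -2; maximin = 0.
Column maxima: Left → 7, Center → 5, Right → 2; minimax = 2.
0 ≠ 2, so there is no saddle point; optimal play is mixed.
T is strictly dominated by Wide, so the server never plays it.
Center is strictly dominated by Right (it gives the server strictly more in every row), so the receiver never plays it.
On the remaining 2×2 (Wide, Body vs Left, Right):
Let the server play Wide with probability p. Expected payoff against Left: 7p + (-7)(1−p) = 14p − 7; against Right: 0p + 2(1−p) = −2p + 2.
Setting these equal: 14p − 7 = −2p + 2 ⇒ 16p = 9 ⇒ p = 9/16, and the value is (14)·(9/16) − 7 = 7/8.
For the receiver: with q = P(Left), equating Wide's and Body's payoffs gives 7q = −9q + 2 ⇒ q = 1/8.

7/8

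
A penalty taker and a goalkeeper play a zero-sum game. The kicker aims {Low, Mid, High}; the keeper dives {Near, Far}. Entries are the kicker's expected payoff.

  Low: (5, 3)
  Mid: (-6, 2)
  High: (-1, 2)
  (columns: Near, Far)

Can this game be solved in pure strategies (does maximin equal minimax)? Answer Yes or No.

Row minima: Low → 3, Mid → -6, High → -1; maximin = 3.
Column maxima: Near → 5, Far → 3; minimax = 3.
maximin = minimax = 3, so a saddle point exists.

Yes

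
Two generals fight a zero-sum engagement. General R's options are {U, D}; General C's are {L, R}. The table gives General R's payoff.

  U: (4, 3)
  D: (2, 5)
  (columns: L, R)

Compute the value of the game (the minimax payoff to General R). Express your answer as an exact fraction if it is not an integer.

Row minima: U → 3, D → 2; maximin = 3.
Column maxima: L → 4, R → 5; minimax = 4.
3 ≠ 4, so there is no saddle point; optimal play is mixed.
Let General R play U with probability p. Expected payoff against L: 4p + 2(1−p) = 2p + 2; against R: 3p + 5(1−p) = −2p + 5.
Setting these equal: 2p + 2 = −2p + 5 ⇒ 4p = 3 ⇒ p = 3/4, and the value is (2)·(3/4) + 2 = 7/2.
For General C: with q = P(L), equating U's and D's payoffs gives q + 3 = −3q + 5 ⇒ q = 1/2.

7/2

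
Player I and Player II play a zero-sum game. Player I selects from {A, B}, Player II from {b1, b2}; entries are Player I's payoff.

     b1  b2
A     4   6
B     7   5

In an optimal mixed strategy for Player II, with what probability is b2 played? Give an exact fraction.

3/4

Row minima: A → 4, B → 5; maximin = 5.
Column maxima: b1 → 7, b2 → 6; minimax = 6.
5 ≠ 6, so there is no saddle point; optimal play is mixed.
Let Player I play A with probability p. Expected payoff against b1: 4p + 7(1−p) = −3p + 7; against b2: 6p + 5(1−p) = p + 5.
Setting these equal: −3p + 7 = p + 5 ⇒ −4p = -2 ⇒ p = 1/2, and the value is (-3)·(1/2) + 7 = 11/2.
For Player II: with q = P(b1), equating A's and B's payoffs gives −2q + 6 = 2q + 5 ⇒ q = 1/4.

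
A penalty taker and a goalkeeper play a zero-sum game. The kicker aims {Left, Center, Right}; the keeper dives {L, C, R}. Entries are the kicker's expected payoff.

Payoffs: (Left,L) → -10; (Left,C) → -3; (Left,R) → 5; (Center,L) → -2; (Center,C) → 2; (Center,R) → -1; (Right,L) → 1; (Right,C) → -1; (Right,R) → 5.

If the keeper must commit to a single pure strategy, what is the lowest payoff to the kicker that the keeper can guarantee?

Column maxima: L → 1, C → 2, R → 5.
The smallest of these is 1.

1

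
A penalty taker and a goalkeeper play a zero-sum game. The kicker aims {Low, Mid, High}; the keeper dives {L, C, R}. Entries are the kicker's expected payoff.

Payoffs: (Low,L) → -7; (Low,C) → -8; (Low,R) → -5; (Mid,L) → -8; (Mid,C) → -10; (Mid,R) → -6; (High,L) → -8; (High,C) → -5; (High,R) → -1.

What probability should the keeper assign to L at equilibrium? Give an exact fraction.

Row minima: Low → -8, Mid → -10, High → -8; maximin = -8.
Column maxima: L → -7, C → -5, R → -1; minimax = -7.
-8 ≠ -7, so there is no saddle point; optimal play is mixed.
Mid is strictly dominated by Low, so the kicker never plays it.
R is strictly dominated by L (it gives the kicker strictly more in every row), so the keeper never plays it.
On the remaining 2×2 (Low, High vs L, C):
Let the kicker play Low with probability p. Expected payoff against L: (-7)p + (-8)(1−p) = p − 8; against C: (-8)p + (-5)(1−p) = −3p − 5.
Setting these equal: p − 8 = −3p − 5 ⇒ 4p = 3 ⇒ p = 3/4, and the value is (1)·(3/4) − 8 = -29/4.
For the keeper: with q = P(L), equating Low's and High's payoffs gives q − 8 = −3q − 5 ⇒ q = 3/4.

3/4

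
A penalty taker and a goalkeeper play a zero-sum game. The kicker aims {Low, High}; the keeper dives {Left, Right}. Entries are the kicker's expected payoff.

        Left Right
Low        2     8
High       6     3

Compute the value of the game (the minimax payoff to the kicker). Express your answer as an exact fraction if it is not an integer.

14/3

Row minima: Low → 2, High → 3; maximin = 3.
Column maxima: Left → 6, Right → 8; minimax = 6.
3 ≠ 6, so there is no saddle point; optimal play is mixed.
Let the kicker play Low with probability p. Expected payoff against Left: 2p + 6(1−p) = −4p + 6; against Right: 8p + 3(1−p) = 5p + 3.
Setting these equal: −4p + 6 = 5p + 3 ⇒ −9p = -3 ⇒ p = 1/3, and the value is (-4)·(1/3) + 6 = 14/3.
For the keeper: with q = P(Left), equating Low's and High's payoffs gives −6q + 8 = 3q + 3 ⇒ q = 5/9.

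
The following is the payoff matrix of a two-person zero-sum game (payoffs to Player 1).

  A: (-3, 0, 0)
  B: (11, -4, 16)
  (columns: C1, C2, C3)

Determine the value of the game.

-2/3

Row minima: A → -3, B → -4; maximin = -3.
Column maxima: C1 → 11, C2 → 0, C3 → 16; minimax = 0.
-3 ≠ 0, so there is no saddle point; optimal play is mixed.
C3 is strictly dominated by C1 (it gives Player 1 strictly more in every row), so Player 2 never plays it.
On the remaining 2×2 (A, B vs C1, C2):
Let Player 1 play A with probability p. Expected payoff against C1: (-3)p + 11(1−p) = −14p + 11; against C2: 0p + (-4)(1−p) = 4p − 4.
Setting these equal: −14p + 11 = 4p − 4 ⇒ −18p = -15 ⇒ p = 5/6, and the value is (-14)·(5/6) + 11 = -2/3.
For Player 2: with q = P(C1), equating A's and B's payoffs gives −3q = 15q − 4 ⇒ q = 2/9.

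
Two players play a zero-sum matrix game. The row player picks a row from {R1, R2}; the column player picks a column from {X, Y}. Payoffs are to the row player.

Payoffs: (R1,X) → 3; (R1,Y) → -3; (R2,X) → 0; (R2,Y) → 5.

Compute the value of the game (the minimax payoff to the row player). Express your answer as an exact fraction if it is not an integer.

15/11

Row minima: R1 → -3, R2 → 0; maximin = 0.
Column maxima: X → 3, Y → 5; minimax = 3.
0 ≠ 3, so there is no saddle point; optimal play is mixed.
Let the row player play R1 with probability p. Expected payoff against X: 3p + 0(1−p) = 3p; against Y: (-3)p + 5(1−p) = −8p + 5.
Setting these equal: 3p = −8p + 5 ⇒ 11p = 5 ⇒ p = 5/11, and the value is (3)·(5/11) = 15/11.
For the column player: with q = P(X), equating R1's and R2's payoffs gives 6q − 3 = −5q + 5 ⇒ q = 8/11.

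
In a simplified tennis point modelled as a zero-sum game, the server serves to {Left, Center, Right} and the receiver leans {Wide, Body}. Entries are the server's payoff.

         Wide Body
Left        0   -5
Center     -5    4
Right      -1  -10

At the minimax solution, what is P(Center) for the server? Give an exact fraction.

5/14

Row minima: Left → -5, Center → -5, Right → -10; maximin = -5.
Column maxima: Wide → 0, Body → 4; minimax = 0.
-5 ≠ 0, so there is no saddle point; optimal play is mixed.
Right is strictly dominated by Left, so the server never plays it.
On the remaining 2×2 (Left, Center vs Wide, Body):
Let the server play Left with probability p. Expected payoff against Wide: 0p + (-5)(1−p) = 5p − 5; against Body: (-5)p + 4(1−p) = −9p + 4.
Setting these equal: 5p − 5 = −9p + 4 ⇒ 14p = 9 ⇒ p = 9/14, and the value is (5)·(9/14) − 5 = -25/14.
For the receiver: with q = P(Wide), equating Left's and Center's payoffs gives 5q − 5 = −9q + 4 ⇒ q = 9/14.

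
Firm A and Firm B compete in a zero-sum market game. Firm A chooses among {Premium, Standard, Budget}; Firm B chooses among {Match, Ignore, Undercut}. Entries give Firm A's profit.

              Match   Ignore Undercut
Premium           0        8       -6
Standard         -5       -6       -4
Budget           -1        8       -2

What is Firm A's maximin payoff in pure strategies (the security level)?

-2

Row minima: Premium → -6, Standard → -6, Budget → -2.
The best of these is -2.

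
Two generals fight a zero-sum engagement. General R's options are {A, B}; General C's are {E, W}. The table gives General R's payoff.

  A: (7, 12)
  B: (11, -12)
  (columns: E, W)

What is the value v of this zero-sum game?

54/7

Row minima: A → 7, B → -12; maximin = 7.
Column maxima: E → 11, W → 12; minimax = 11.
7 ≠ 11, so there is no saddle point; optimal play is mixed.
Let General R play A with probability p. Expected payoff against E: 7p + 11(1−p) = −4p + 11; against W: 12p + (-12)(1−p) = 24p − 12.
Setting these equal: −4p + 11 = 24p − 12 ⇒ −28p = -23 ⇒ p = 23/28, and the value is (-4)·(23/28) + 11 = 54/7.
For General C: with q = P(E), equating A's and B's payoffs gives −5q + 12 = 23q − 12 ⇒ q = 6/7.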